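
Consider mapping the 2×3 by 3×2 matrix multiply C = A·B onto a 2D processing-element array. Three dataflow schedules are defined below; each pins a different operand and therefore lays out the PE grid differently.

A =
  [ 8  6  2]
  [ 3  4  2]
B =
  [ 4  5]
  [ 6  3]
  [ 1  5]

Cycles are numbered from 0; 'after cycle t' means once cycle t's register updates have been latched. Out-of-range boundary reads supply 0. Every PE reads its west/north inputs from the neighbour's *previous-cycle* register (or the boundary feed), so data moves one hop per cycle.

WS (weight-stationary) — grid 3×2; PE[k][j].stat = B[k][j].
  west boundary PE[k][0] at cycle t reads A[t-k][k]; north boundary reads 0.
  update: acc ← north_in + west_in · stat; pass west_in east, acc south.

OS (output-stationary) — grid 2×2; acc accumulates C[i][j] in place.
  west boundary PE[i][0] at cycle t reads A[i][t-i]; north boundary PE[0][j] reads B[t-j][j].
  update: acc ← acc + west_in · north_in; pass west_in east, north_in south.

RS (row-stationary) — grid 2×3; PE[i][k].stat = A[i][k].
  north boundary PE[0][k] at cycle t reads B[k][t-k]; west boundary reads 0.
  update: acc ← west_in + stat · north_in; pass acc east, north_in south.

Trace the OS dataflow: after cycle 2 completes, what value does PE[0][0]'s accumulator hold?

PE[0][0].acc = 70

OS 2×2: PE[0][0] cycle-by-cycle (with neighbour feeds):
  cycle 0: PE[0][0] → acc 32, east 8, south 4
  cycle 1: PE[0][0] → acc 68, east 6, south 6
  cycle 2: PE[0][0] → acc 70, east 2, south 1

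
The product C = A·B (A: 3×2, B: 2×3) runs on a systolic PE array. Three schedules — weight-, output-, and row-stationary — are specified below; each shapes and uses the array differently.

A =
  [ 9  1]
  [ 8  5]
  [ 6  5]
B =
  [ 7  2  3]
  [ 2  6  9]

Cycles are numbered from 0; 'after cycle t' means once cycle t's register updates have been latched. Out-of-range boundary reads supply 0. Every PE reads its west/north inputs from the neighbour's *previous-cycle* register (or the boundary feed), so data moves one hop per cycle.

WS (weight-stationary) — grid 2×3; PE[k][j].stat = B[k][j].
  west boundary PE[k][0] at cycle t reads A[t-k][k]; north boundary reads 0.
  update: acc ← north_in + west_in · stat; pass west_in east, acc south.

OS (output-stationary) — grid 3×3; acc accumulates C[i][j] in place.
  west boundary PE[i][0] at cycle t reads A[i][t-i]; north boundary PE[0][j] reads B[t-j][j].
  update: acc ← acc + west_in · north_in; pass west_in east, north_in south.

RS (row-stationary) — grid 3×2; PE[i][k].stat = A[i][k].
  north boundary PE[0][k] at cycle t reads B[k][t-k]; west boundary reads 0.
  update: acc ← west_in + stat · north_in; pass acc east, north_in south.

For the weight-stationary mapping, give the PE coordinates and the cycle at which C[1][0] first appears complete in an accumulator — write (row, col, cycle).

WS: C[1][0] accumulates in PE[1][0]:
  cycle 0: PE[1][0] → acc 0, east 0, south 0
  cycle 1: PE[1][0] → acc 65, east 1, south 65
  cycle 2: PE[1][0] → acc 66, east 5, south 66

(row, col, cycle) = (1, 0, 2)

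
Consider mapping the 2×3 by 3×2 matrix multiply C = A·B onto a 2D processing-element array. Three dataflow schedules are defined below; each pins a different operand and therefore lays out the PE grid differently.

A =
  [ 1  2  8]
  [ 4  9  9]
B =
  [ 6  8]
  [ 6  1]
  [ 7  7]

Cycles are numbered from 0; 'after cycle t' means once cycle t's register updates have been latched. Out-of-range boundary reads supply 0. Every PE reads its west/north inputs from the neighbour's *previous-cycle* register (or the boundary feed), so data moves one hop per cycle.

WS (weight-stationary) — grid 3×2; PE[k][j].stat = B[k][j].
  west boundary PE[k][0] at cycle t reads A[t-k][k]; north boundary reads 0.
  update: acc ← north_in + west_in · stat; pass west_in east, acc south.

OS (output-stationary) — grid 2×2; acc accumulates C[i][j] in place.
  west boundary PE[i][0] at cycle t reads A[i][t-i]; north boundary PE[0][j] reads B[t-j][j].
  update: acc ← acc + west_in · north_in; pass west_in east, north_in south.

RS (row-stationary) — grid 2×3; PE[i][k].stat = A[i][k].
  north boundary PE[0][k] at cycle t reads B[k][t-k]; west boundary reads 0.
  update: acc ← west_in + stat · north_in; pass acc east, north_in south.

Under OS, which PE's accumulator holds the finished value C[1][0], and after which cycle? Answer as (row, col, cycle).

(row, col, cycle) = (1, 0, 3)

Under OS, C[1][0] lands at PE[1][0]:
  after 0 — PE[1][0] acc=0, pass-E 0, pass-S 0
  after 1 — PE[1][0] acc=24, pass-E 4, pass-S 6
  after 2 — PE[1][0] acc=78, pass-E 9, pass-S 6
  after 3 — PE[1][0] acc=141, pass-E 9, pass-S 7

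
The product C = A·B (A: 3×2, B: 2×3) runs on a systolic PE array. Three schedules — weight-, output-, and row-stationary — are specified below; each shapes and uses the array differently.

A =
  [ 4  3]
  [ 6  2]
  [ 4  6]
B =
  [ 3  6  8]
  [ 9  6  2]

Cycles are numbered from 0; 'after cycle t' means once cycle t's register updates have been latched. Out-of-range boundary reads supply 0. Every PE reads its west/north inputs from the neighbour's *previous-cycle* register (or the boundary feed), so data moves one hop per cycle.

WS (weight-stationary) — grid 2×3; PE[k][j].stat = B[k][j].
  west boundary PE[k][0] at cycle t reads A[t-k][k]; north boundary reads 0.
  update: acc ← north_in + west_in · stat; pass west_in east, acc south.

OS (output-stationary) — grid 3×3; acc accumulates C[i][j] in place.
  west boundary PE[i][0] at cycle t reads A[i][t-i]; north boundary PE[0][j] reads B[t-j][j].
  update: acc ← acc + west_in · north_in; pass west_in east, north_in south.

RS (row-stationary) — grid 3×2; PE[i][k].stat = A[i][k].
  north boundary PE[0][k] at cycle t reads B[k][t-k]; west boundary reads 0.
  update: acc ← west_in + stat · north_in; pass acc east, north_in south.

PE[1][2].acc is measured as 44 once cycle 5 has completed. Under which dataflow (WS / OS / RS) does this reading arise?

— WS: 2×3; PE[1][2] trace:
  cycle 0: PE[1][2] → acc 0, east 0, south 0
  cycle 1: PE[1][2] → acc 0, east 0, south 0
  cycle 2: PE[1][2] → acc 0, east 0, south 0
  cycle 3: PE[1][2] → acc 38, east 3, south 38
  cycle 4: PE[1][2] → acc 52, east 2, south 52
  cycle 5: PE[1][2] → acc 44, east 6, south 44
— OS: 3×3; PE[1][2] trace:
  cycle 0: PE[1][2] → acc 0, east 0, south 0
  cycle 1: PE[1][2] → acc 0, east 0, south 0
  cycle 2: PE[1][2] → acc 0, east 0, south 0
  cycle 3: PE[1][2] → acc 48, east 6, south 8
  cycle 4: PE[1][2] → acc 52, east 2, south 2
  cycle 5: PE[1][2] → acc 52, east 0, south 0
RS: PE[1][2] is outside its 3×2 grid.

dataflow = WS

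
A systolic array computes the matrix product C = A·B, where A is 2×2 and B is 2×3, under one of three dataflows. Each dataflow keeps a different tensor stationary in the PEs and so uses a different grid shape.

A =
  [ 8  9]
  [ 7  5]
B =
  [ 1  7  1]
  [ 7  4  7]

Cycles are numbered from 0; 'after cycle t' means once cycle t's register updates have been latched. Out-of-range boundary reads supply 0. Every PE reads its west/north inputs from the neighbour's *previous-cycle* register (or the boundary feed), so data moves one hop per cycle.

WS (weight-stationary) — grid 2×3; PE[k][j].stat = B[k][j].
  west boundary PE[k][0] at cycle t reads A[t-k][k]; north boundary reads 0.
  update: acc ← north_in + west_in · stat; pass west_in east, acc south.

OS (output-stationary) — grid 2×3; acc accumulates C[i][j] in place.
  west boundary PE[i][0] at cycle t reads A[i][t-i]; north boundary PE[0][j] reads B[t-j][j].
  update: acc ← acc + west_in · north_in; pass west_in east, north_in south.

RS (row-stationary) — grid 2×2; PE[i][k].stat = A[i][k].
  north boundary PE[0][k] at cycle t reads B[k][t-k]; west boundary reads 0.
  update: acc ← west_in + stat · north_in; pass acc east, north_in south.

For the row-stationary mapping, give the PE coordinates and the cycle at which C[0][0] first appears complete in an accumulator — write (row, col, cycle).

(row, col, cycle) = (0, 1, 1)

RS: C[0][0] accumulates in PE[0][1]:
  c0 r0c1: 0 / 0 / 0
  c1 r0c1: 71 / 71 / 7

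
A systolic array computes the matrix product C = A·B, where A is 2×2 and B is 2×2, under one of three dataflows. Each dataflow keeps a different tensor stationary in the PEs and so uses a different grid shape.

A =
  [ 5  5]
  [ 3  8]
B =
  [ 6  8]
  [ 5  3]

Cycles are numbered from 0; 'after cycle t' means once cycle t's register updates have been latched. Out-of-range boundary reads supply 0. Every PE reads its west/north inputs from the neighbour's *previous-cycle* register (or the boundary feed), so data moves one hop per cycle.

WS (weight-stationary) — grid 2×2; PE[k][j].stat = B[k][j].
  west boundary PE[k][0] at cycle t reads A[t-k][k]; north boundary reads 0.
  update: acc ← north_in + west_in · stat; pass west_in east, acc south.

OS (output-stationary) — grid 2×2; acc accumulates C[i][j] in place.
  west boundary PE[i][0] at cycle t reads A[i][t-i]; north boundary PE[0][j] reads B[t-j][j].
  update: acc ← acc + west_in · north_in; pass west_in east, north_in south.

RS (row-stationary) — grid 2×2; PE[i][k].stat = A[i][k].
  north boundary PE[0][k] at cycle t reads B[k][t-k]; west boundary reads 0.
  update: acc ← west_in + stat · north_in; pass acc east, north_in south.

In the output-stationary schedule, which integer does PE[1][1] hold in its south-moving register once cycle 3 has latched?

OS on a 2×2 grid — tracing PE[1][1] and its feeders:
  step 0 · PE0,1: acc=0; fwd→0 fwd↓0
  step 0 · PE1,0: acc=0; fwd→0 fwd↓0
  step 0 · PE1,1: acc=0; fwd→0 fwd↓0
  step 1 · PE0,1: acc=40; fwd→5 fwd↓8
  step 1 · PE1,0: acc=18; fwd→3 fwd↓6
  step 1 · PE1,1: acc=0; fwd→0 fwd↓0
  step 2 · PE0,1: acc=55; fwd→5 fwd↓3
  step 2 · PE1,0: acc=58; fwd→8 fwd↓5
  step 2 · PE1,1: acc=24; fwd→3 fwd↓8
  step 3 · PE0,1: acc=55; fwd→0 fwd↓0
  step 3 · PE1,0: acc=58; fwd→0 fwd↓0
  step 3 · PE1,1: acc=48; fwd→8 fwd↓3

register = 3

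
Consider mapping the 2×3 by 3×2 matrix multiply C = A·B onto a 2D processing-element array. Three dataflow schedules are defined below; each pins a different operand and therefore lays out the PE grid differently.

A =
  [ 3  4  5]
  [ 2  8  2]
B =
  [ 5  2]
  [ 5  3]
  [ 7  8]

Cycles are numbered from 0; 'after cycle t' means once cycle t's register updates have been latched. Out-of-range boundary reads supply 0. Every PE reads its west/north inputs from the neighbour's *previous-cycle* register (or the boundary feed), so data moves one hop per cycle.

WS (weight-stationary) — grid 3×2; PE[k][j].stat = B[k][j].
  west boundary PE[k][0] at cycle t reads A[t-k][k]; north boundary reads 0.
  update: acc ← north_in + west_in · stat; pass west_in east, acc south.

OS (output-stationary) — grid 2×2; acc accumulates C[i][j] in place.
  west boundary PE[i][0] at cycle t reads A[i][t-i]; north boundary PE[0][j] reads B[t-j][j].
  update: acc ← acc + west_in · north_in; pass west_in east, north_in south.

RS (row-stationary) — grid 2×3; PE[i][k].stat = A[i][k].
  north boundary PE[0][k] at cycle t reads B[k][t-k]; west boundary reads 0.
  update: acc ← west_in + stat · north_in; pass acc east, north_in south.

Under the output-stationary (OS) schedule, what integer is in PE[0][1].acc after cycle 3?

OS on a 2×2 grid — tracing PE[0][1] and its feeders:
  0: (0,0).acc=15  regs=<3,5>
  0: (0,1).acc=0  regs=<0,0>
  1: (0,0).acc=35  regs=<4,5>
  1: (0,1).acc=6  regs=<3,2>
  2: (0,0).acc=70  regs=<5,7>
  2: (0,1).acc=18  regs=<4,3>
  3: (0,0).acc=70  regs=<0,0>
  3: (0,1).acc=58  regs=<5,8>

PE[0][1].acc = 58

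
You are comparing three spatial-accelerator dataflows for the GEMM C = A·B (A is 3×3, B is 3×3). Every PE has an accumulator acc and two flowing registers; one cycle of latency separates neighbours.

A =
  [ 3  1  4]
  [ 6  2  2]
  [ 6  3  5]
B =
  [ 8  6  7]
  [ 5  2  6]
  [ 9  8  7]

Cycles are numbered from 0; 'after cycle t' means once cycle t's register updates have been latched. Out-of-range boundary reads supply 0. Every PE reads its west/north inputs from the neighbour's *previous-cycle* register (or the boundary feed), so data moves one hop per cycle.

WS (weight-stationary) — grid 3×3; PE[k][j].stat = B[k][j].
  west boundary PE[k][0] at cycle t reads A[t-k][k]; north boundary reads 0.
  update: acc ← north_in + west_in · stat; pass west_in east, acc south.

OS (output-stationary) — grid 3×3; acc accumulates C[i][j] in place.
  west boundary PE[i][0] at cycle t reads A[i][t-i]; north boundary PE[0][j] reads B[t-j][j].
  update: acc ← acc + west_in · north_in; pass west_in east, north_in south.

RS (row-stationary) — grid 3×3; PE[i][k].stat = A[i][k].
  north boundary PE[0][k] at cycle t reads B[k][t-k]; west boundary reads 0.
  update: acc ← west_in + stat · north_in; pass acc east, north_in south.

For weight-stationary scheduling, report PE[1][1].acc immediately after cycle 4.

Tracing WS — 3×3 array, target PE[1][1]:
  cycle 0: PE[0][1] → acc 0, east 0, south 0
  cycle 0: PE[1][0] → acc 0, east 0, south 0
  cycle 0: PE[1][1] → acc 0, east 0, south 0
  cycle 1: PE[0][1] → acc 18, east 3, south 18
  cycle 1: PE[1][0] → acc 29, east 1, south 29
  cycle 1: PE[1][1] → acc 0, east 0, south 0
  cycle 2: PE[0][1] → acc 36, east 6, south 36
  cycle 2: PE[1][0] → acc 58, east 2, south 58
  cycle 2: PE[1][1] → acc 20, east 1, south 20
  cycle 3: PE[0][1] → acc 36, east 6, south 36
  cycle 3: PE[1][0] → acc 63, east 3, south 63
  cycle 3: PE[1][1] → acc 40, east 2, south 40
  cycle 4: PE[0][1] → acc 0, east 0, south 0
  cycle 4: PE[1][0] → acc 0, east 0, south 0
  cycle 4: PE[1][1] → acc 42, east 3, south 42

PE[1][1].acc = 42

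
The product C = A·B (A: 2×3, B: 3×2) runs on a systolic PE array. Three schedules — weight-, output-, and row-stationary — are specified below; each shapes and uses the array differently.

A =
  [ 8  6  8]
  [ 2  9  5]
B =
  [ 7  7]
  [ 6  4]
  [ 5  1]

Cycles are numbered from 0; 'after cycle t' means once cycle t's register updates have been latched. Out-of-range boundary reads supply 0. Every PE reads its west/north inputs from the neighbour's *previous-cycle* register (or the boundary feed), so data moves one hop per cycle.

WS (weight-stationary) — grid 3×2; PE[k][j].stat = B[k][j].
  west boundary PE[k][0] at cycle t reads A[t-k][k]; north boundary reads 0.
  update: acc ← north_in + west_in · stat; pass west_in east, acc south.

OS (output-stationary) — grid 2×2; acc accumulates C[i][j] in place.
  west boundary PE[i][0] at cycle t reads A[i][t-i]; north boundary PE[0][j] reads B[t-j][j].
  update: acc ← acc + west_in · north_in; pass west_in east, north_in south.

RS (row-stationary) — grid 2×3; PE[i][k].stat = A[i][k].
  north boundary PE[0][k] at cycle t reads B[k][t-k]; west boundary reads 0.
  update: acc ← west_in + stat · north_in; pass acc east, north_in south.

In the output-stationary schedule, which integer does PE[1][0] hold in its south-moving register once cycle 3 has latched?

register = 5

OS 2×2: PE[1][0] cycle-by-cycle (with neighbour feeds):
  [0] (0,0) acc=56 (h:8 v:7)
  [0] (1,0) acc=0 (h:0 v:0)
  [1] (0,0) acc=92 (h:6 v:6)
  [1] (1,0) acc=14 (h:2 v:7)
  [2] (0,0) acc=132 (h:8 v:5)
  [2] (1,0) acc=68 (h:9 v:6)
  [3] (0,0) acc=132 (h:0 v:0)
  [3] (1,0) acc=93 (h:5 v:5)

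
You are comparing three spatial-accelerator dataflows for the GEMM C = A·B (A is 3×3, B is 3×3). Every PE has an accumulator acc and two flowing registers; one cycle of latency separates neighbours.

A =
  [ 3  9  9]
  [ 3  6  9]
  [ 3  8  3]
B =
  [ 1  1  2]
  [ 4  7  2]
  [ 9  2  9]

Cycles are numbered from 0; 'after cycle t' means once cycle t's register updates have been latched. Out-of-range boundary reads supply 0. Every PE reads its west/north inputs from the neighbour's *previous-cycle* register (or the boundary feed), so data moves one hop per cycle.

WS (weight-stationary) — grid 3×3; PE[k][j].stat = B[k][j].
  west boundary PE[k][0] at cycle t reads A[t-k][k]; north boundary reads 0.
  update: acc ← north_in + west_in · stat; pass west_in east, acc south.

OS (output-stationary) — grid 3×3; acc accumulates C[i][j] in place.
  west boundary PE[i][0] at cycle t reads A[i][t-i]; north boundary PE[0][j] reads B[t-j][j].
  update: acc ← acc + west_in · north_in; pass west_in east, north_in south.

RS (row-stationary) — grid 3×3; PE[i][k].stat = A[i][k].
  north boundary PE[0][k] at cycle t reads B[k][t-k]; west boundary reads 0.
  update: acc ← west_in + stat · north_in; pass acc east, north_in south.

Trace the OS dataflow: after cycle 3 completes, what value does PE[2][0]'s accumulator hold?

Tracing OS — 3×3 array, target PE[2][0]:
  after 0 — PE[1][0] acc=0, pass-E 0, pass-S 0
  after 0 — PE[2][0] acc=0, pass-E 0, pass-S 0
  after 1 — PE[1][0] acc=3, pass-E 3, pass-S 1
  after 1 — PE[2][0] acc=0, pass-E 0, pass-S 0
  after 2 — PE[1][0] acc=27, pass-E 6, pass-S 4
  after 2 — PE[2][0] acc=3, pass-E 3, pass-S 1
  after 3 — PE[1][0] acc=108, pass-E 9, pass-S 9
  after 3 — PE[2][0] acc=35, pass-E 8, pass-S 4

PE[2][0].acc = 35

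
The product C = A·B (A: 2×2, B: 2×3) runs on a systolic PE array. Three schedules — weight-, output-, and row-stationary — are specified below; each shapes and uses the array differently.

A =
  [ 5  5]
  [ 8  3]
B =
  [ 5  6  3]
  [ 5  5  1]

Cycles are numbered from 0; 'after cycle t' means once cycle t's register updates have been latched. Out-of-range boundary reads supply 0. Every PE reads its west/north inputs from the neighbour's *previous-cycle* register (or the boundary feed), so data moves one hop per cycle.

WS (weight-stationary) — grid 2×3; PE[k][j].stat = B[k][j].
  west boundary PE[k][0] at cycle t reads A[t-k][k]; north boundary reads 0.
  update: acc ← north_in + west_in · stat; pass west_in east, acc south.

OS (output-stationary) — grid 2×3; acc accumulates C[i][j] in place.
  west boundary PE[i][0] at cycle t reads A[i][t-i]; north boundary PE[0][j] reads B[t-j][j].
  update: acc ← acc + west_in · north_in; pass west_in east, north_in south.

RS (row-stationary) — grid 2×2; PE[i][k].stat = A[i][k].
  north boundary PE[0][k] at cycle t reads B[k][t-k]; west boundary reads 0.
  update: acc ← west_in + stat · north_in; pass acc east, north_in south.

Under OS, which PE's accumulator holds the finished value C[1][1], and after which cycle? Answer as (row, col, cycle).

OS: C[1][1] accumulates in PE[1][1]:
  0: (1,1).acc=0  regs=<0,0>
  1: (1,1).acc=0  regs=<0,0>
  2: (1,1).acc=48  regs=<8,6>
  3: (1,1).acc=63  regs=<3,5>

(row, col, cycle) = (1, 1, 3)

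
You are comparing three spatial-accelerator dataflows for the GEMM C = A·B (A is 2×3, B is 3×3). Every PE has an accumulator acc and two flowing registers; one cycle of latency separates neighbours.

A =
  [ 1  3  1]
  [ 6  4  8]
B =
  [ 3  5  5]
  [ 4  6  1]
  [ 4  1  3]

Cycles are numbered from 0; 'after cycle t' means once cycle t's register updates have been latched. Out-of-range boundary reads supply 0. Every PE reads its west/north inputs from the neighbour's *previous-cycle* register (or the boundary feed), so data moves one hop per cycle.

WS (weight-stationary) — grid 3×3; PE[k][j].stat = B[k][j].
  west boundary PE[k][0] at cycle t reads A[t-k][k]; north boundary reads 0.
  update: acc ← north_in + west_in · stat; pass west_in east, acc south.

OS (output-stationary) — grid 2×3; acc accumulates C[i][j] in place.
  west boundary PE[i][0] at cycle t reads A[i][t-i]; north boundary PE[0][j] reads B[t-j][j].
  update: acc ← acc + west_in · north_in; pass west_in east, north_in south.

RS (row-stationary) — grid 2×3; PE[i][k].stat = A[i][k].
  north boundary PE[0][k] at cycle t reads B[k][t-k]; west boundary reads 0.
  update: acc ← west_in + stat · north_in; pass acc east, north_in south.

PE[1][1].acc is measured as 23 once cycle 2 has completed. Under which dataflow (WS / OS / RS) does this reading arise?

WS [3×3] PE[1][1] across cycles:
  cycle 0: PE[1][1] → acc 0, east 0, south 0
  cycle 1: PE[1][1] → acc 0, east 0, south 0
  cycle 2: PE[1][1] → acc 23, east 3, south 23
OS [2×3] PE[1][1] across cycles:
  cycle 0: PE[1][1] → acc 0, east 0, south 0
  cycle 1: PE[1][1] → acc 0, east 0, south 0
  cycle 2: PE[1][1] → acc 30, east 6, south 5
RS [2×3] PE[1][1] across cycles:
  cycle 0: PE[1][1] → acc 0, east 0, south 0
  cycle 1: PE[1][1] → acc 0, east 0, south 0
  cycle 2: PE[1][1] → acc 34, east 34, south 4

dataflow = WS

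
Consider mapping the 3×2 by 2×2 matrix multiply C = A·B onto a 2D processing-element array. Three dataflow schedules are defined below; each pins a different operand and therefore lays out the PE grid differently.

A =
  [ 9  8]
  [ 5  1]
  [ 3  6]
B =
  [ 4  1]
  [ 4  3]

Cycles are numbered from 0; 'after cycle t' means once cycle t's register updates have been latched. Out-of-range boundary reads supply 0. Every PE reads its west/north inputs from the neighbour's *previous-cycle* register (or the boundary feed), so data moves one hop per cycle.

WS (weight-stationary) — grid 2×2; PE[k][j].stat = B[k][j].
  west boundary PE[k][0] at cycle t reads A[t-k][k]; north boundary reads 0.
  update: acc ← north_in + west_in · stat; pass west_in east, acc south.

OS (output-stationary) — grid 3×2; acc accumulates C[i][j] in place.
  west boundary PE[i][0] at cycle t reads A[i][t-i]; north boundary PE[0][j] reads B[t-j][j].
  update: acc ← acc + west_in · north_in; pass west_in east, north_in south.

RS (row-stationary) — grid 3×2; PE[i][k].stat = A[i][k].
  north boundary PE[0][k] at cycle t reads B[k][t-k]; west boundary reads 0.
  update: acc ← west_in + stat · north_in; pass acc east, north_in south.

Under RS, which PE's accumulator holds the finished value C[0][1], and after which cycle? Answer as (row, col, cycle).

(row, col, cycle) = (0, 1, 2)

Under RS, C[0][1] lands at PE[0][1]:
  t=0 PE[0][1]: acc=0 h=0 v=0
  t=1 PE[0][1]: acc=68 h=68 v=4
  t=2 PE[0][1]: acc=33 h=33 v=3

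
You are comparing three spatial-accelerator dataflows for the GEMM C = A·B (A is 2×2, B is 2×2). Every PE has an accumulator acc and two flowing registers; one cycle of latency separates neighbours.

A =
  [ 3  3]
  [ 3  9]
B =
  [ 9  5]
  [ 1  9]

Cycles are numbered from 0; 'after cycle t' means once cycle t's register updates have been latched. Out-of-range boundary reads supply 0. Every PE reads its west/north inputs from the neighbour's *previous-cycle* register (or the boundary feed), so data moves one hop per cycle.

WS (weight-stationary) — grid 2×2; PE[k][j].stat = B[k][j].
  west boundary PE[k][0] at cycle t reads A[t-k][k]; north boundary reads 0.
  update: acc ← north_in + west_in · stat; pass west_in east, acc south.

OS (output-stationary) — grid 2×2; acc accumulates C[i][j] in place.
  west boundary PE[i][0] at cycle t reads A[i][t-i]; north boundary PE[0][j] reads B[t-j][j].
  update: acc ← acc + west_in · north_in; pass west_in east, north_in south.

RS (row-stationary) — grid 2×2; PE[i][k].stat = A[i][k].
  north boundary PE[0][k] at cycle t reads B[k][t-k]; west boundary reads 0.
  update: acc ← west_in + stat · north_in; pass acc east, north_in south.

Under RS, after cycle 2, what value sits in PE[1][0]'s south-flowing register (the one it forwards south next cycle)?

register = 5

RS (2×2). Following PE[1][0] plus its west/north inputs:
  after 0 — PE[0][0] acc=27, pass-E 27, pass-S 9
  after 0 — PE[1][0] acc=0, pass-E 0, pass-S 0
  after 1 — PE[0][0] acc=15, pass-E 15, pass-S 5
  after 1 — PE[1][0] acc=27, pass-E 27, pass-S 9
  after 2 — PE[0][0] acc=0, pass-E 0, pass-S 0
  after 2 — PE[1][0] acc=15, pass-E 15, pass-S 5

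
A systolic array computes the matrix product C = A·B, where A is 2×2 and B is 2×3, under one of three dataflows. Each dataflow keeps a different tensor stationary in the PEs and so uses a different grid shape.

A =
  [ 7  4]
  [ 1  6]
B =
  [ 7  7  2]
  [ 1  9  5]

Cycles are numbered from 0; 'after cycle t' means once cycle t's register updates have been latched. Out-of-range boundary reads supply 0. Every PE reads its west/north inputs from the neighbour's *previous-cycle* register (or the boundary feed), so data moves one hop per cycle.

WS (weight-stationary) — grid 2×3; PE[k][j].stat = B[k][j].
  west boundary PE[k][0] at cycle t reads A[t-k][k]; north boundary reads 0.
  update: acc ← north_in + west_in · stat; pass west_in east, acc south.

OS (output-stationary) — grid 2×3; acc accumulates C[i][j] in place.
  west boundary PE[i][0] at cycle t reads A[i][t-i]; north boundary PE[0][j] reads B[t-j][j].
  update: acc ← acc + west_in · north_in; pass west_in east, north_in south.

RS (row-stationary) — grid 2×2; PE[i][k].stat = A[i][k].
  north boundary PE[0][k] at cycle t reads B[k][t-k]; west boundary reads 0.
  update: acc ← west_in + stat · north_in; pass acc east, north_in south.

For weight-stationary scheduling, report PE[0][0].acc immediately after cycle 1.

PE[0][0].acc = 7

WS on a 2×3 grid — tracing PE[0][0] and its feeders:
  cycle 0: PE[0][0] → acc 49, east 7, south 49
  cycle 1: PE[0][0] → acc 7, east 1, south 7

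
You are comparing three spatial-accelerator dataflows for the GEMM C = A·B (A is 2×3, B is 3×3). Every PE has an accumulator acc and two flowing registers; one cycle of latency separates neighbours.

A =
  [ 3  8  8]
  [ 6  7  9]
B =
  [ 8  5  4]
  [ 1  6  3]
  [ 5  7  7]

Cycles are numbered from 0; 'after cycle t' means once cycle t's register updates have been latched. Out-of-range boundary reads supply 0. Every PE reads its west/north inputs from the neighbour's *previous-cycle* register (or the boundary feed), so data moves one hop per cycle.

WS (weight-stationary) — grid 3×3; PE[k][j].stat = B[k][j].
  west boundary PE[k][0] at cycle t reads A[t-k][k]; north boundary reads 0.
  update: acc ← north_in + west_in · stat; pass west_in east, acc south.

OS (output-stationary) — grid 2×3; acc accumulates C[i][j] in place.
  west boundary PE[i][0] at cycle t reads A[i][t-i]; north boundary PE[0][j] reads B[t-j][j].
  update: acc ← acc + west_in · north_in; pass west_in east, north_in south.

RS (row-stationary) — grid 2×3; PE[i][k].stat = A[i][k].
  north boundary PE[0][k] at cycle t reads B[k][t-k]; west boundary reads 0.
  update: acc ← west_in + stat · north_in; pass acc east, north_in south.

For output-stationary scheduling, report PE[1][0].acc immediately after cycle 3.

PE[1][0].acc = 100

OS on a 2×3 grid — tracing PE[1][0] and its feeders:
  @0  [0,0]  acc 24  |  →3  ↓8
  @0  [1,0]  acc 0  |  →0  ↓0
  @1  [0,0]  acc 32  |  →8  ↓1
  @1  [1,0]  acc 48  |  →6  ↓8
  @2  [0,0]  acc 72  |  →8  ↓5
  @2  [1,0]  acc 55  |  →7  ↓1
  @3  [0,0]  acc 72  |  →0  ↓0
  @3  [1,0]  acc 100  |  →9  ↓5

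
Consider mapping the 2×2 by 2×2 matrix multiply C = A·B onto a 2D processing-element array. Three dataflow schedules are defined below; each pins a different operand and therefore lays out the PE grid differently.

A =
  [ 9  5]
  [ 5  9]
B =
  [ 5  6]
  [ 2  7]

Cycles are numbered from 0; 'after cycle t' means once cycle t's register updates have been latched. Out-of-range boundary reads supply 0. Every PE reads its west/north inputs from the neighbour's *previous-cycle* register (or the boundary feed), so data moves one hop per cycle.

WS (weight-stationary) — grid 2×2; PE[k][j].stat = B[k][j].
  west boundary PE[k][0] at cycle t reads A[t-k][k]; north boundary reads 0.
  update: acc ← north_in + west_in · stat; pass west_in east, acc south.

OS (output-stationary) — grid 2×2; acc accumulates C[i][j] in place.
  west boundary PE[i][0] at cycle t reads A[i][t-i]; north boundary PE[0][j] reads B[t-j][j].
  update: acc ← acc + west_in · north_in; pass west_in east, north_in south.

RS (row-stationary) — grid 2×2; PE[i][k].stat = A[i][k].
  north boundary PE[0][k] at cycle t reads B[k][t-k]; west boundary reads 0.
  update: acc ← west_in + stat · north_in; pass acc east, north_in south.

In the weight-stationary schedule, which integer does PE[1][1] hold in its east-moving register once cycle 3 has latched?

WS on a 2×2 grid — tracing PE[1][1] and its feeders:
  @0  [0,1]  acc 0  |  →0  ↓0
  @0  [1,0]  acc 0  |  →0  ↓0
  @0  [1,1]  acc 0  |  →0  ↓0
  @1  [0,1]  acc 54  |  →9  ↓54
  @1  [1,0]  acc 55  |  →5  ↓55
  @1  [1,1]  acc 0  |  →0  ↓0
  @2  [0,1]  acc 30  |  →5  ↓30
  @2  [1,0]  acc 43  |  →9  ↓43
  @2  [1,1]  acc 89  |  →5  ↓89
  @3  [0,1]  acc 0  |  →0  ↓0
  @3  [1,0]  acc 0  |  →0  ↓0
  @3  [1,1]  acc 93  |  →9  ↓93

register = 9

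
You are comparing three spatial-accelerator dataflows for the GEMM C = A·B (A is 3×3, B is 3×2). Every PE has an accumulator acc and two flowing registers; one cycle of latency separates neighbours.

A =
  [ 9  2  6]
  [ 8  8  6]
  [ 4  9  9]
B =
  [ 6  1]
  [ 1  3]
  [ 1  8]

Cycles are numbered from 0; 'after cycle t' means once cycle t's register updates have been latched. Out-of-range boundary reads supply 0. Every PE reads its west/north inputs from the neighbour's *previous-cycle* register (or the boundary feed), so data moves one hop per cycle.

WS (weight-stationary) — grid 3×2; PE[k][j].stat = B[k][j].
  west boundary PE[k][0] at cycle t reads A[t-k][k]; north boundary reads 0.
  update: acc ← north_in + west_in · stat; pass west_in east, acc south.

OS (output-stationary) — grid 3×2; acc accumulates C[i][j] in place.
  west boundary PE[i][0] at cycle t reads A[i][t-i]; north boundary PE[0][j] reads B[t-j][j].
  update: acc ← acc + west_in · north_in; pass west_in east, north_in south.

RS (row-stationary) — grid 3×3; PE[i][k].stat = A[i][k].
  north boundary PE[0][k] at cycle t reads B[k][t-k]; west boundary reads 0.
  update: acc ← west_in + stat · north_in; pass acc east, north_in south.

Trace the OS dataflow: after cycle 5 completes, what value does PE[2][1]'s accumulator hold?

PE[2][1].acc = 103

OS (3×2). Following PE[2][1] plus its west/north inputs:
  c0 r1c1: 0 / 0 / 0
  c0 r2c0: 0 / 0 / 0
  c0 r2c1: 0 / 0 / 0
  c1 r1c1: 0 / 0 / 0
  c1 r2c0: 0 / 0 / 0
  c1 r2c1: 0 / 0 / 0
  c2 r1c1: 8 / 8 / 1
  c2 r2c0: 24 / 4 / 6
  c2 r2c1: 0 / 0 / 0
  c3 r1c1: 32 / 8 / 3
  c3 r2c0: 33 / 9 / 1
  c3 r2c1: 4 / 4 / 1
  c4 r1c1: 80 / 6 / 8
  c4 r2c0: 42 / 9 / 1
  c4 r2c1: 31 / 9 / 3
  c5 r1c1: 80 / 0 / 0
  c5 r2c0: 42 / 0 / 0
  c5 r2c1: 103 / 9 / 8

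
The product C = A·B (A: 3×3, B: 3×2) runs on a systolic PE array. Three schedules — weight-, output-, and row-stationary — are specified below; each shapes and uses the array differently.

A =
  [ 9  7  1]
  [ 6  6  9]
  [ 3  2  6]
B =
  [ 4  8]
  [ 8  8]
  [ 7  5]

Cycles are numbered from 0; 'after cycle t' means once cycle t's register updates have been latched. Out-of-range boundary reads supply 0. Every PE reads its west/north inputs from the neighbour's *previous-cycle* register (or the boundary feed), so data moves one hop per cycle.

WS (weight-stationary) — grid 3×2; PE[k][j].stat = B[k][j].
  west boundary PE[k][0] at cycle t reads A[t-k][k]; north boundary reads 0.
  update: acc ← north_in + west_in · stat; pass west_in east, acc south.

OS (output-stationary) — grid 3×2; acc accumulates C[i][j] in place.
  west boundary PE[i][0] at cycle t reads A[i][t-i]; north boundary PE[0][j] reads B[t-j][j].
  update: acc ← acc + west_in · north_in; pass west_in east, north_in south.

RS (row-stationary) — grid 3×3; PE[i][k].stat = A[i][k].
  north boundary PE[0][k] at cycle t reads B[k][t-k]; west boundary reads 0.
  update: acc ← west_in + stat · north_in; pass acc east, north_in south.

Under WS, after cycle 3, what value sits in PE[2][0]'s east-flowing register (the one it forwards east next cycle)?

Tracing WS — 3×2 array, target PE[2][0]:
  after 0 — PE[1][0] acc=0, pass-E 0, pass-S 0
  after 0 — PE[2][0] acc=0, pass-E 0, pass-S 0
  after 1 — PE[1][0] acc=92, pass-E 7, pass-S 92
  after 1 — PE[2][0] acc=0, pass-E 0, pass-S 0
  after 2 — PE[1][0] acc=72, pass-E 6, pass-S 72
  after 2 — PE[2][0] acc=99, pass-E 1, pass-S 99
  after 3 — PE[1][0] acc=28, pass-E 2, pass-S 28
  after 3 — PE[2][0] acc=135, pass-E 9, pass-S 135

register = 9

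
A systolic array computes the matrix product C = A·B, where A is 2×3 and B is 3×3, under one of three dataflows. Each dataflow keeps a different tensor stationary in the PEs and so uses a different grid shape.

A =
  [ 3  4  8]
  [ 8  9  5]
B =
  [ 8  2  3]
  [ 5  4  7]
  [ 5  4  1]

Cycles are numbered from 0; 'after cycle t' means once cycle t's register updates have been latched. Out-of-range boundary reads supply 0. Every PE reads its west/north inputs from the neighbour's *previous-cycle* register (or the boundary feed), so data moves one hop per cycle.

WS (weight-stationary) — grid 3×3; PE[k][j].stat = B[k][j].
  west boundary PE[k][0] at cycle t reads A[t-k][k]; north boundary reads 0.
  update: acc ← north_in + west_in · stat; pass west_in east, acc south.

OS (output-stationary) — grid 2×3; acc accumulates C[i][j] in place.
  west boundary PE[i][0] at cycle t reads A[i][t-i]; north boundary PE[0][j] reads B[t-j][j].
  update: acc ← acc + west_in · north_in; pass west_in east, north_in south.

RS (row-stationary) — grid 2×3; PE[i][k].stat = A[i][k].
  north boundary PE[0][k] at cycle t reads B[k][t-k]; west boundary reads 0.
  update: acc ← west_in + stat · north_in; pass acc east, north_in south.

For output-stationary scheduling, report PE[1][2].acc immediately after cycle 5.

PE[1][2].acc = 92

OS 2×3: PE[1][2] cycle-by-cycle (with neighbour feeds):
  0: (0,2).acc=0  regs=<0,0>
  0: (1,1).acc=0  regs=<0,0>
  0: (1,2).acc=0  regs=<0,0>
  1: (0,2).acc=0  regs=<0,0>
  1: (1,1).acc=0  regs=<0,0>
  1: (1,2).acc=0  regs=<0,0>
  2: (0,2).acc=9  regs=<3,3>
  2: (1,1).acc=16  regs=<8,2>
  2: (1,2).acc=0  regs=<0,0>
  3: (0,2).acc=37  regs=<4,7>
  3: (1,1).acc=52  regs=<9,4>
  3: (1,2).acc=24  regs=<8,3>
  4: (0,2).acc=45  regs=<8,1>
  4: (1,1).acc=72  regs=<5,4>
  4: (1,2).acc=87  regs=<9,7>
  5: (0,2).acc=45  regs=<0,0>
  5: (1,1).acc=72  regs=<0,0>
  5: (1,2).acc=92  regs=<5,1>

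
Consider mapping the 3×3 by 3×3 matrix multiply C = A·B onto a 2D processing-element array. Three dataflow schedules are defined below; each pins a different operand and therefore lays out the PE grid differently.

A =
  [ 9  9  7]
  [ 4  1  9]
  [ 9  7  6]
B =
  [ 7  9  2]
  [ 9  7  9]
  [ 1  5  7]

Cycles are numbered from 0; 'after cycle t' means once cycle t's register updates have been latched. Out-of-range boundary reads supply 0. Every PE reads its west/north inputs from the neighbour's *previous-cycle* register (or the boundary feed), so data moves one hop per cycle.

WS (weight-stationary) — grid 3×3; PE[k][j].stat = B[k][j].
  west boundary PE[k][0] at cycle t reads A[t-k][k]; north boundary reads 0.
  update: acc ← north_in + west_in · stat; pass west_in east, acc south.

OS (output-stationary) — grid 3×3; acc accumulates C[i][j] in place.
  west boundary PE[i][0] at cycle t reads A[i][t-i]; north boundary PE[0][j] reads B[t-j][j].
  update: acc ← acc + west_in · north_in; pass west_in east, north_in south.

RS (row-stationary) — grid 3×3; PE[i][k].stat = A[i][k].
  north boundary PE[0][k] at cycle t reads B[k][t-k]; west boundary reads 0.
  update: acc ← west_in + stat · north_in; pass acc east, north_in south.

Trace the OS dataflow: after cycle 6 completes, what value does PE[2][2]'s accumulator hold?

OS on a 3×3 grid — tracing PE[2][2] and its feeders:
  step 0 · PE1,2: acc=0; fwd→0 fwd↓0
  step 0 · PE2,1: acc=0; fwd→0 fwd↓0
  step 0 · PE2,2: acc=0; fwd→0 fwd↓0
  step 1 · PE1,2: acc=0; fwd→0 fwd↓0
  step 1 · PE2,1: acc=0; fwd→0 fwd↓0
  step 1 · PE2,2: acc=0; fwd→0 fwd↓0
  step 2 · PE1,2: acc=0; fwd→0 fwd↓0
  step 2 · PE2,1: acc=0; fwd→0 fwd↓0
  step 2 · PE2,2: acc=0; fwd→0 fwd↓0
  step 3 · PE1,2: acc=8; fwd→4 fwd↓2
  step 3 · PE2,1: acc=81; fwd→9 fwd↓9
  step 3 · PE2,2: acc=0; fwd→0 fwd↓0
  step 4 · PE1,2: acc=17; fwd→1 fwd↓9
  step 4 · PE2,1: acc=130; fwd→7 fwd↓7
  step 4 · PE2,2: acc=18; fwd→9 fwd↓2
  step 5 · PE1,2: acc=80; fwd→9 fwd↓7
  step 5 · PE2,1: acc=160; fwd→6 fwd↓5
  step 5 · PE2,2: acc=81; fwd→7 fwd↓9
  step 6 · PE1,2: acc=80; fwd→0 fwd↓0
  step 6 · PE2,1: acc=160; fwd→0 fwd↓0
  step 6 · PE2,2: acc=123; fwd→6 fwd↓7

PE[2][2].acc = 123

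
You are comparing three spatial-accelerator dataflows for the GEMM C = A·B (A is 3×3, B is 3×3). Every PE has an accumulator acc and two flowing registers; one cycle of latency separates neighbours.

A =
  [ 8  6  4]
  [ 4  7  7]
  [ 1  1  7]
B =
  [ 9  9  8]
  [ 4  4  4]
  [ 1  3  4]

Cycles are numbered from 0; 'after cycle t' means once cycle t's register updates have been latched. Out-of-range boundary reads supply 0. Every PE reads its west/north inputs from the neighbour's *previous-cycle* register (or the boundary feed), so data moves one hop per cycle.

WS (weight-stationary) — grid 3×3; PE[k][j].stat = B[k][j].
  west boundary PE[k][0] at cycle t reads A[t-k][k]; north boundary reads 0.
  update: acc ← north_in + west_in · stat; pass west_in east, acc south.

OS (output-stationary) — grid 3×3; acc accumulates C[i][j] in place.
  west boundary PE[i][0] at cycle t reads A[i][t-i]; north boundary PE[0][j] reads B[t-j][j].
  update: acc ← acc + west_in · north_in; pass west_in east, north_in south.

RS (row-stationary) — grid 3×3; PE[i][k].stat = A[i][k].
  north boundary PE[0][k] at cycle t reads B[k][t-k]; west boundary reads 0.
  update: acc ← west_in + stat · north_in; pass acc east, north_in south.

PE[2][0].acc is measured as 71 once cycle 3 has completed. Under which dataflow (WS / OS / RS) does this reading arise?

dataflow = WS

WS [3×3] PE[2][0] across cycles:
  after 0 — PE[2][0] acc=0, pass-E 0, pass-S 0
  after 1 — PE[2][0] acc=0, pass-E 0, pass-S 0
  after 2 — PE[2][0] acc=100, pass-E 4, pass-S 100
  after 3 — PE[2][0] acc=71, pass-E 7, pass-S 71
OS [3×3] PE[2][0] across cycles:
  after 0 — PE[2][0] acc=0, pass-E 0, pass-S 0
  after 1 — PE[2][0] acc=0, pass-E 0, pass-S 0
  after 2 — PE[2][0] acc=9, pass-E 1, pass-S 9
  after 3 — PE[2][0] acc=13, pass-E 1, pass-S 4
RS [3×3] PE[2][0] across cycles:
  after 0 — PE[2][0] acc=0, pass-E 0, pass-S 0
  after 1 — PE[2][0] acc=0, pass-E 0, pass-S 0
  after 2 — PE[2][0] acc=9, pass-E 9, pass-S 9
  after 3 — PE[2][0] acc=9, pass-E 9, pass-S 9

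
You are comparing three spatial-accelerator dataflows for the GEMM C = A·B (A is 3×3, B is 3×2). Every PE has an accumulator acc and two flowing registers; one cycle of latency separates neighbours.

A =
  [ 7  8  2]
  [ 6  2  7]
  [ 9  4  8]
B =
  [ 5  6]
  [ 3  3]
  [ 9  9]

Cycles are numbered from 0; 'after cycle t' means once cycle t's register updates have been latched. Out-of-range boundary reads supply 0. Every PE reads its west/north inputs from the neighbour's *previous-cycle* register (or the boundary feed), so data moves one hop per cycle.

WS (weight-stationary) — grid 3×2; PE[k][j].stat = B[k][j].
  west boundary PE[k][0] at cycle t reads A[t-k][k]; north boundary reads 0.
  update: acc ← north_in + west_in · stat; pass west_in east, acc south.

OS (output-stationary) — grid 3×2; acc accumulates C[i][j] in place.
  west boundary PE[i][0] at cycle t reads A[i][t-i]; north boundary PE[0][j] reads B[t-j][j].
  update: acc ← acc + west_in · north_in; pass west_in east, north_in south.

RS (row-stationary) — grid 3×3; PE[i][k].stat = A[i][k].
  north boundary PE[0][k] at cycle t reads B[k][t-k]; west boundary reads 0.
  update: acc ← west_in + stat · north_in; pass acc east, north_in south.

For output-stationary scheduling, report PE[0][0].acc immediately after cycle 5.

PE[0][0].acc = 77

OS on a 3×2 grid — tracing PE[0][0] and its feeders:
  0: (0,0).acc=35  regs=<7,5>
  1: (0,0).acc=59  regs=<8,3>
  2: (0,0).acc=77  regs=<2,9>
  3: (0,0).acc=77  regs=<0,0>
  4: (0,0).acc=77  regs=<0,0>
  5: (0,0).acc=77  regs=<0,0>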